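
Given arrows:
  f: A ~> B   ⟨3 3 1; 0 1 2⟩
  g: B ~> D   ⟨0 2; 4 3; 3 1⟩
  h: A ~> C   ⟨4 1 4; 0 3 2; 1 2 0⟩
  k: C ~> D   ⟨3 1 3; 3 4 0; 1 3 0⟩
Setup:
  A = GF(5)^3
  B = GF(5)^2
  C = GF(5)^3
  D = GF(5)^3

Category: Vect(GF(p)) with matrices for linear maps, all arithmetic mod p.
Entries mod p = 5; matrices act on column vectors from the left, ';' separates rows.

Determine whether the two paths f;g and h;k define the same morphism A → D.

Answer: COMMUTES

Trace:
Along f;g (path 1):
  e0=⟨1,0,0⟩ f~>⟨3,0⟩ g~>⟨0,2,4⟩
  e1=⟨0,1,0⟩ f~>⟨3,1⟩ g~>⟨2,0,0⟩
  e2=⟨0,0,1⟩ f~>⟨1,2⟩ g~>⟨4,0,0⟩
  ⟦path⟧₁ = ⟨0 2 4; 2 0 0; 4 0 0⟩
Along h;k (path 2):
  e0=⟨1,0,0⟩ h~>⟨4,0,1⟩ k~>⟨0,2,4⟩
  e1=⟨0,1,0⟩ h~>⟨1,3,2⟩ k~>⟨2,0,0⟩
  e2=⟨0,0,1⟩ h~>⟨4,2,0⟩ k~>⟨4,0,0⟩
  ⟦path⟧₂ = ⟨0 2 4; 2 0 0; 4 0 0⟩
Equal? same morphism ✓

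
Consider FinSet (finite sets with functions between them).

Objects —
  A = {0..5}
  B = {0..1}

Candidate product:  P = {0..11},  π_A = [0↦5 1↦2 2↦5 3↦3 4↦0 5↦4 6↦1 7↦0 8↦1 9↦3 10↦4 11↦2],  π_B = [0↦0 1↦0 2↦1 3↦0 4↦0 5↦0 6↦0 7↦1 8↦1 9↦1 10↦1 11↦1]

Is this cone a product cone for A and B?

Answer: VALID PRODUCT

Work:
|A|·|B| = 6·2 = 12;  |P| = 12
Check the pairing map k ↦ (π_A(k), π_B(k)):
  0 ↦ (5,0)
  1 ↦ (2,0)
  2 ↦ (5,1)
  3 ↦ (3,0)
  4 ↦ (0,0)
  5 ↦ (4,0)
  6 ↦ (1,0)
  7 ↦ (0,1)
  8 ↦ (1,1)
  9 ↦ (3,1)
  10 ↦ (4,1)
  11 ↦ (2,1)
distinct pairs in image: 12 / 12 needed
  → bijection onto A×B; projections well-typed.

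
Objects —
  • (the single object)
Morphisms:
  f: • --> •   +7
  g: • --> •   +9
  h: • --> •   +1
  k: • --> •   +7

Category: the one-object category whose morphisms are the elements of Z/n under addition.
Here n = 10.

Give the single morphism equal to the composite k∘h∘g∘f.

  0 +7≡7 +9≡6 +1≡7 +7≡4  (mod 10)
composite: +4

Answer: +4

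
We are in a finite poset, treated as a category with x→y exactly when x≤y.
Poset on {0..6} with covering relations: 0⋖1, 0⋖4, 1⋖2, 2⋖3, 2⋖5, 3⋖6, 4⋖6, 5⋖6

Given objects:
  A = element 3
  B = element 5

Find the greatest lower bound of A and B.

Lower bounds of A=3 and B=5: {0,1,2}
  0 ≤ 2
  1 ≤ 2
  2 ≤ 2
glb = 2

Answer: A∧B = 2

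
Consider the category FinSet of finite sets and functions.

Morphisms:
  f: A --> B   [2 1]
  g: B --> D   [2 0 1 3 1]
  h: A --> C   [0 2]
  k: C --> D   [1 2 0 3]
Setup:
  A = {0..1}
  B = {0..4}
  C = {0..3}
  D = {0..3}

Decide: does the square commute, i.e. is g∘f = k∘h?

1) trace f;g:
  0 f-->2 g-->1
  1 f-->1 g-->0
  ⟦path⟧₁ = [1 0]
2) trace h;k:
  0 h-->0 k-->1
  1 h-->2 k-->0
  ⟦path⟧₂ = [1 0]
Equal? YES — commutes

Answer: COMMUTES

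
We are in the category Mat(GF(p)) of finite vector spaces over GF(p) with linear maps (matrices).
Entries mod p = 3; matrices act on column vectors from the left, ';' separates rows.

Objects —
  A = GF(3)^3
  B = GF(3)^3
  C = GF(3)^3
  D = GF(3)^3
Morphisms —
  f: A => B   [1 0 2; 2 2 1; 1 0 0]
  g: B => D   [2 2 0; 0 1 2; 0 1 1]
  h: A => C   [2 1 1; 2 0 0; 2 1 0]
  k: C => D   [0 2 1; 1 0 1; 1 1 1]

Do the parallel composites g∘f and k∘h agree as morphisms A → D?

1) trace f;g:
  e0=[1,0,0] f=>[1,2,1] g=>[0,1,0]
  e1=[0,1,0] f=>[0,2,0] g=>[1,2,2]
  e2=[0,0,1] f=>[2,1,0] g=>[0,1,1]
  result₁ = [0 1 0; 1 2 1; 0 2 1]
2) trace h;k:
  e0=[1,0,0] h=>[2,2,2] k=>[0,1,0]
  e1=[0,1,0] h=>[1,0,1] k=>[1,2,2]
  e2=[0,0,1] h=>[1,0,0] k=>[0,1,1]
  result₂ = [0 1 0; 1 2 1; 0 2 1]
Equal? equal; square commutes

Answer: COMMUTES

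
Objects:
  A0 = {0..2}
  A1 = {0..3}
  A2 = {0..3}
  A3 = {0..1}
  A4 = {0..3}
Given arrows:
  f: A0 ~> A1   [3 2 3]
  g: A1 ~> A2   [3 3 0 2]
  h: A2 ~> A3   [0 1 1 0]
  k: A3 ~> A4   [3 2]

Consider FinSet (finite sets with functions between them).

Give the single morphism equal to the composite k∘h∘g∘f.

  0 f~>3 g~>2 h~>1 k~>2
  1 f~>2 g~>0 h~>0 k~>3
  2 f~>3 g~>2 h~>1 k~>2
result: [2 3 2]

Answer: [2 3 2]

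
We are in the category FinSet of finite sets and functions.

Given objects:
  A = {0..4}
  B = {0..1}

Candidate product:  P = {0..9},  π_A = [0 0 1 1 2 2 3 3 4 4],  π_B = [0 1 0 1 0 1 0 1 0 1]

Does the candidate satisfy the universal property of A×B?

Answer: VALID PRODUCT

Work:
|A|·|B| = 5·2 = 10;  |P| = 10
Check the pairing map k ↦ (π_A(k), π_B(k)):
  0 ↦ (0,0)
  1 ↦ (0,1)
  2 ↦ (1,0)
  3 ↦ (1,1)
  4 ↦ (2,0)
  5 ↦ (2,1)
  6 ↦ (3,0)
  7 ↦ (3,1)
  8 ↦ (4,0)
  9 ↦ (4,1)
distinct pairs in image: 10 / 10 needed
  → bijection onto A×B; projections well-typed.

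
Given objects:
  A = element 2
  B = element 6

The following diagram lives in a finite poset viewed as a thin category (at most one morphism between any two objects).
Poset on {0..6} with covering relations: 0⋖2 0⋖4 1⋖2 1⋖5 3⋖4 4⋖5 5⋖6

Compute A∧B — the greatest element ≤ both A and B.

Common predecessors of 2,6: {0,1}
  maximal lower bounds 0 and 1 are incomparable: neither 0≤1 nor 1≤0
→ no greatest lower bound exists

Answer: NO MEET EXISTS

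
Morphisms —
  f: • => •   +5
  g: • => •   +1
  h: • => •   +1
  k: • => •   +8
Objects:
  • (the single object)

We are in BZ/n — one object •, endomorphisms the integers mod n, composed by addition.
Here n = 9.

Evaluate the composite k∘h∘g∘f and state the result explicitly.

Answer: +6

Trace:
  0 +5≡5 +1≡6 +1≡7 +8≡6  (mod 9)
⟦path⟧: +6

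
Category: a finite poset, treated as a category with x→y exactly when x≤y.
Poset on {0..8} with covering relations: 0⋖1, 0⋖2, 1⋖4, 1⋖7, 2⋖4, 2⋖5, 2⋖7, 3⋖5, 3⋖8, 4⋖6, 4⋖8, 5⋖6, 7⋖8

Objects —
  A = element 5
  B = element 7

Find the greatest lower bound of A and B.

Answer: A∧B = 2

Derivation:
{x : x⊑A ∧ x⊑B} = {0,2}  (A=5, B=7)
  0 ⊑ 2
  2 ⊑ 2
glb = 2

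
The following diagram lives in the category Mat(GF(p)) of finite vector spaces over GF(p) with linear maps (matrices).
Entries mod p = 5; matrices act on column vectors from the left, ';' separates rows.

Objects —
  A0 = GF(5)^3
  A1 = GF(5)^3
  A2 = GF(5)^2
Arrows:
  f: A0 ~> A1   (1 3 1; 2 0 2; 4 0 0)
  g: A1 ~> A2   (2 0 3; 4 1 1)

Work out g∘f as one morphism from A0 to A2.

  e0=[1,0,0] f~>[1,2,4] g~>[4,0]
  e1=[0,1,0] f~>[3,0,0] g~>[1,2]
  e2=[0,0,1] f~>[1,2,0] g~>[2,1]
composite: (4 1 2; 0 2 1)

Answer: (4 1 2; 0 2 1)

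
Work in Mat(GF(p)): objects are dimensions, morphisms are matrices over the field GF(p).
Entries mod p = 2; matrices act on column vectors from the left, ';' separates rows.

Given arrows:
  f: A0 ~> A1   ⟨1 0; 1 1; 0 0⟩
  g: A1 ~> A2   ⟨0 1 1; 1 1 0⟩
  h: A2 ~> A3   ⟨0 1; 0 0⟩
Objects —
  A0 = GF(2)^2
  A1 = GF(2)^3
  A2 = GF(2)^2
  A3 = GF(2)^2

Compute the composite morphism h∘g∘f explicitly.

  e0=[1,0] f~>[1,1,0] g~>[1,0] h~>[0,0]
  e1=[0,1] f~>[0,1,0] g~>[1,1] h~>[1,0]
composite: ⟨0 1; 0 0⟩

Answer: ⟨0 1; 0 0⟩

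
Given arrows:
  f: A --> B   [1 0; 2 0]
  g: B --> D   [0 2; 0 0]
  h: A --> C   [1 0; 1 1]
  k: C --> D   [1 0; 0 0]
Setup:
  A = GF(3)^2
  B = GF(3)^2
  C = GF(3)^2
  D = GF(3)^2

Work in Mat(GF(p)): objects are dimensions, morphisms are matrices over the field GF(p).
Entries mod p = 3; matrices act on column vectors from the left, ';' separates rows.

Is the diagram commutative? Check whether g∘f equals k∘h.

Along f;g (path 1):
  e0=[1,0] f-->[1,2] g-->[1,0]
  e1=[0,1] f-->[0,0] g-->[0,0]
  composite₁ = [1 0; 0 0]
Along h;k (path 2):
  e0=[1,0] h-->[1,1] k-->[1,0]
  e1=[0,1] h-->[0,1] k-->[0,0]
  composite₂ = [1 0; 0 0]
Equal? same morphism ✓

Answer: COMMUTES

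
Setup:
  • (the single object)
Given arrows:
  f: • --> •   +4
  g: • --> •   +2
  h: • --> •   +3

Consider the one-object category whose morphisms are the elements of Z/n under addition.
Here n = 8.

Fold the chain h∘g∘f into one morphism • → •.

  0 +4≡4 +2≡6 +3≡1  (mod 8)
⟦path⟧: +1

Answer: +1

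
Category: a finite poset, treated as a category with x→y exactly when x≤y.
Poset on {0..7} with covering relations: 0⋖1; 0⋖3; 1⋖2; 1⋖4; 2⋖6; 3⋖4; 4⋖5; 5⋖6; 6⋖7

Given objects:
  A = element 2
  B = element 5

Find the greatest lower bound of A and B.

Answer: A∧B = 1

Trace:
{x : x⊑A ∧ x⊑B} = {0,1}  (A=2, B=5)
  0 ⊑ 1
  1 ⊑ 1
glb = 1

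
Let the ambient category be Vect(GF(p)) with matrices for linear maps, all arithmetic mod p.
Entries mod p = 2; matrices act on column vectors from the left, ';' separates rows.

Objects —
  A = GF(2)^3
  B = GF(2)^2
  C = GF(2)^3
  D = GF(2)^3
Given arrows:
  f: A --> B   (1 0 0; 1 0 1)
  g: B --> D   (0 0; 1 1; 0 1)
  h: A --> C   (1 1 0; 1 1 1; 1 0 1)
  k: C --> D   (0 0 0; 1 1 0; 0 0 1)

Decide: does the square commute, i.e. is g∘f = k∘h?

1) trace f;g:
  e0=[1,0,0] f-->[1,1] g-->[0,0,1]
  e1=[0,1,0] f-->[0,0] g-->[0,0,0]
  e2=[0,0,1] f-->[0,1] g-->[0,1,1]
  composite₁ = (0 0 0; 0 0 1; 1 0 1)
2) trace h;k:
  e0=[1,0,0] h-->[1,1,1] k-->[0,0,1]
  e1=[0,1,0] h-->[1,1,0] k-->[0,0,0]
  e2=[0,0,1] h-->[0,1,1] k-->[0,1,1]
  composite₂ = (0 0 0; 0 0 1; 1 0 1)
Equal? same morphism ✓

Answer: COMMUTES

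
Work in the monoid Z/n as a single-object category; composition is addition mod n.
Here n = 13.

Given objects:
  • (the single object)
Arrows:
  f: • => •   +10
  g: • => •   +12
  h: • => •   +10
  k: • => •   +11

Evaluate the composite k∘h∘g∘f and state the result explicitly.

  0 +10≡10 +12≡9 +10≡6 +11≡4  (mod 13)
composite: +4

Answer: +4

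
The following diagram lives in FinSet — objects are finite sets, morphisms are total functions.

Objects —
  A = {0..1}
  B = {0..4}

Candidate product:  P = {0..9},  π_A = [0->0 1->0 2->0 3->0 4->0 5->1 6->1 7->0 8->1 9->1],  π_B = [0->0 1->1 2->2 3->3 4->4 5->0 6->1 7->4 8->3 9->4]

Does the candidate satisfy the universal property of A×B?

Answer: NOT A VALID PRODUCT — duplicate pair at indices 4,7

Trace:
|A|·|B| = 2·5 = 10;  |P| = 10
Check the pairing map k ↦ (π_A(k), π_B(k)):
  0 -> (0,0)
  1 -> (0,1)
  2 -> (0,2)
  3 -> (0,3)
  4 -> (0,4)
  5 -> (1,0)
  6 -> (1,1)
  7 -> (0,4)  ✗ repeats pair of k=4
  8 -> (1,3)
  9 -> (1,4)
distinct pairs in image: 9 / 10 needed
  → (0,4) hit at k=4 and k=7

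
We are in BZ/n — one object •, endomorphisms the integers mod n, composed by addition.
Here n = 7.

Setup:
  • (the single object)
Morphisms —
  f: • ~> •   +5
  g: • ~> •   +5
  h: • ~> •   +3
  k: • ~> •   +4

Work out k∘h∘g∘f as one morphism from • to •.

Answer: +3

Work:
  0 +5≡5 +5≡3 +3≡6 +4≡3  (mod 7)
result: +3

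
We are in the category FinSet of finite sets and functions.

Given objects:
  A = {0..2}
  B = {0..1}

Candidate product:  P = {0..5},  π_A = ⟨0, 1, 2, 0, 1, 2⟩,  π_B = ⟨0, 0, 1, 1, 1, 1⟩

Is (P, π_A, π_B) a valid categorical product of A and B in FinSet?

|A|·|B| = 3·2 = 6;  |P| = 6
Check the pairing map k ↦ (π_A(k), π_B(k)):
  0 ↦ (0,0)
  1 ↦ (1,0)
  2 ↦ (2,1)
  3 ↦ (0,1)
  4 ↦ (1,1)
  5 ↦ (2,1)  ✗ repeats pair of k=2
distinct pairs in image: 5 / 6 needed
  → (2,1) hit at k=2 and k=5

Answer: NOT A VALID PRODUCT — duplicate pair at indices 5,2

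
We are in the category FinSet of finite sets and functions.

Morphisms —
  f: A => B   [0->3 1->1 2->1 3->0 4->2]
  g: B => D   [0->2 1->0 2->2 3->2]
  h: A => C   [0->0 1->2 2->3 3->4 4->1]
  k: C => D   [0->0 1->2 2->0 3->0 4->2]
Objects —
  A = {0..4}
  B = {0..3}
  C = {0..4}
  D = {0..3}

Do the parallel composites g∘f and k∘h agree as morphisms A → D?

Answer: DOES NOT COMMUTE

Work:
Along f;g (path 1):
  0 f=>3 g=>2
  1 f=>1 g=>0
  2 f=>1 g=>0
  3 f=>0 g=>2
  4 f=>2 g=>2
  composite₁ = [0->2 1->0 2->0 3->2 4->2]
Along h;k (path 2):
  0 h=>0 k=>0
  1 h=>2 k=>0
  2 h=>3 k=>0
  3 h=>4 k=>2
  4 h=>1 k=>2
  composite₂ = [0->0 1->0 2->0 3->2 4->2]
Equal? NO — does not commute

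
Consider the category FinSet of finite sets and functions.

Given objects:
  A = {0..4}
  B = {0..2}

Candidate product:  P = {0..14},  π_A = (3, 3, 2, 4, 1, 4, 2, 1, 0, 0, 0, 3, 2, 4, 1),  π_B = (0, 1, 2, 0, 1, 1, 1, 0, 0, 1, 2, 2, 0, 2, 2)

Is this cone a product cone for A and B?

Answer: VALID PRODUCT

Derivation:
|A|·|B| = 5·3 = 15;  |P| = 15
Check the pairing map k ↦ (π_A(k), π_B(k)):
  0 : (3,0)
  1 : (3,1)
  2 : (2,2)
  3 : (4,0)
  4 : (1,1)
  5 : (4,1)
  6 : (2,1)
  7 : (1,0)
  8 : (0,0)
  9 : (0,1)
  10 : (0,2)
  11 : (3,2)
  12 : (2,0)
  13 : (4,2)
  14 : (1,2)
distinct pairs in image: 15 / 15 needed
  → bijection onto A×B; projections well-typed.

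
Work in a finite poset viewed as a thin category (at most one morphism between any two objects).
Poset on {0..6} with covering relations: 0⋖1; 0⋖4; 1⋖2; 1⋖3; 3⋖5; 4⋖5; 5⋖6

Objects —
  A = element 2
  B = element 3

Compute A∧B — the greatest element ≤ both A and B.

Lower bounds of A=2 and B=3: {0,1}
  0 ≤ 1
  1 ≤ 1
glb = 1

Answer: A∧B = 1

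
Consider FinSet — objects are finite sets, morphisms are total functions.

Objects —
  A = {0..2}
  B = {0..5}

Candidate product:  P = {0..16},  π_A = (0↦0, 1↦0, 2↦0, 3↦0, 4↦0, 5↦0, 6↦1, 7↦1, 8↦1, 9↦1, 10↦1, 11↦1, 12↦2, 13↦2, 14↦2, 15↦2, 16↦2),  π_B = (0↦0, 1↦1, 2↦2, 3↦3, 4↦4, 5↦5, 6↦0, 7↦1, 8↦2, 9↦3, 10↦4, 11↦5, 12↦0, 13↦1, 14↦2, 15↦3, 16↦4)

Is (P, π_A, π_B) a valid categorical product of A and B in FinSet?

Answer: NOT A VALID PRODUCT — |P|=17 ≠ |A|·|B|=18

Derivation:
|A|·|B| = 3·6 = 18;  |P| = 17
  → cardinalities differ; no bijection possible.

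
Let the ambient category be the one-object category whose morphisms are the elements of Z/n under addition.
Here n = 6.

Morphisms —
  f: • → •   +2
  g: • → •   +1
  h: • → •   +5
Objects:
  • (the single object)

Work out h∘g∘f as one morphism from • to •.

Answer: +2

Derivation:
  0 +2≡2 +1≡3 +5≡2  (mod 6)
result: +2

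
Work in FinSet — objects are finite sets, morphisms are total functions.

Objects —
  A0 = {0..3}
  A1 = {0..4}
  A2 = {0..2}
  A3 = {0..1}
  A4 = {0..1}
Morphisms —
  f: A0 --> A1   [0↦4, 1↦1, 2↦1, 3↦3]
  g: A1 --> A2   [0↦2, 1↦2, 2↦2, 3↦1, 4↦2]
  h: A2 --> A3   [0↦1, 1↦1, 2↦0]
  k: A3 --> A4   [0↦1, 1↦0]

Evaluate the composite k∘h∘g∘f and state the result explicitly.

  0 f-->4 g-->2 h-->0 k-->1
  1 f-->1 g-->2 h-->0 k-->1
  2 f-->1 g-->2 h-->0 k-->1
  3 f-->3 g-->1 h-->1 k-->0
⟦path⟧: [0↦1, 1↦1, 2↦1, 3↦0]

Answer: [0↦1, 1↦1, 2↦1, 3↦0]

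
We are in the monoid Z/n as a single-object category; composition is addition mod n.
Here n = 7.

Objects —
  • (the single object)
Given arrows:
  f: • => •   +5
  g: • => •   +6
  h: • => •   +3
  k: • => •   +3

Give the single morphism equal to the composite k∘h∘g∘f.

Answer: +3

Derivation:
  0 +5≡5 +6≡4 +3≡0 +3≡3  (mod 7)
⟦path⟧: +3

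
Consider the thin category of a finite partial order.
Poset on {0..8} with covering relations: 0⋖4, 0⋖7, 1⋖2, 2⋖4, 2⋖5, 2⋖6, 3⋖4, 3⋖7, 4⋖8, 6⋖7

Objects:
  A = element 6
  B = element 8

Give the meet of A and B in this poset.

Answer: A∧B = 2

Trace:
Lower bounds of A=6 and B=8: {1,2}
  1 ⊑ 2
  2 ⊑ 2
glb = 2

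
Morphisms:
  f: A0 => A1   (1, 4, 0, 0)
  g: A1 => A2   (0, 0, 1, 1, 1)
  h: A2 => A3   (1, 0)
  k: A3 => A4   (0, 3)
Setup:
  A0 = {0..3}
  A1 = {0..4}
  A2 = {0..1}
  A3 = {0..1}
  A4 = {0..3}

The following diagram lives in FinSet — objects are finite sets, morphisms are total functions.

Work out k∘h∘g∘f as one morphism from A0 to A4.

Answer: (3, 0, 3, 3)

Trace:
  0 f=>1 g=>0 h=>1 k=>3
  1 f=>4 g=>1 h=>0 k=>0
  2 f=>0 g=>0 h=>1 k=>3
  3 f=>0 g=>0 h=>1 k=>3
⟦path⟧: (3, 0, 3, 3)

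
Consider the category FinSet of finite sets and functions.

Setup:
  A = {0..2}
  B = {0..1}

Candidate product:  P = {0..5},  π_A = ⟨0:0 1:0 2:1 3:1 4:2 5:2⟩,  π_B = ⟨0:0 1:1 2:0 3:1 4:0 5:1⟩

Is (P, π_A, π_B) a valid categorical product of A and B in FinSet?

|A|·|B| = 3·2 = 6;  |P| = 6
Check the pairing map k ↦ (π_A(k), π_B(k)):
  0 : (0,0)
  1 : (0,1)
  2 : (1,0)
  3 : (1,1)
  4 : (2,0)
  5 : (2,1)
distinct pairs in image: 6 / 6 needed
  → bijection onto A×B; projections well-typed.

Answer: VALID PRODUCT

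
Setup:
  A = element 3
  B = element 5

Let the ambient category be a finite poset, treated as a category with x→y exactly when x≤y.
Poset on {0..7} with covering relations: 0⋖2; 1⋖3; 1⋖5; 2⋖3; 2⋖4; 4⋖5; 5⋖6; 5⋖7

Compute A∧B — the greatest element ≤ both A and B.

Common predecessors of 3,5: {0,1,2}
  maximal lower bounds 1 and 2 are incomparable: neither 1<=2 nor 2<=1
→ no greatest lower bound exists

Answer: NO MEET EXISTS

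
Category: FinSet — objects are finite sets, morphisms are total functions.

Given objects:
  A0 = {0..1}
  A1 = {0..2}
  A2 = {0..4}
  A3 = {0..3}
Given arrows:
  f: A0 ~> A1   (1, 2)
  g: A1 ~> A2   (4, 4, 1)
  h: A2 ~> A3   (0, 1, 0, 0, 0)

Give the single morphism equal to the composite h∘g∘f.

Answer: (0, 1)

Work:
  0 f~>1 g~>4 h~>0
  1 f~>2 g~>1 h~>1
composite: (0, 1)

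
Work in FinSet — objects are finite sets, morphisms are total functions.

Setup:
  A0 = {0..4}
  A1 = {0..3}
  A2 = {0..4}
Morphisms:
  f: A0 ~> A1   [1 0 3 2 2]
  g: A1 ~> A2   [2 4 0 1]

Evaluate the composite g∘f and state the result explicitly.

Answer: [4 2 1 0 0]

Derivation:
  0 f~>1 g~>4
  1 f~>0 g~>2
  2 f~>3 g~>1
  3 f~>2 g~>0
  4 f~>2 g~>0
result: [4 2 1 0 0]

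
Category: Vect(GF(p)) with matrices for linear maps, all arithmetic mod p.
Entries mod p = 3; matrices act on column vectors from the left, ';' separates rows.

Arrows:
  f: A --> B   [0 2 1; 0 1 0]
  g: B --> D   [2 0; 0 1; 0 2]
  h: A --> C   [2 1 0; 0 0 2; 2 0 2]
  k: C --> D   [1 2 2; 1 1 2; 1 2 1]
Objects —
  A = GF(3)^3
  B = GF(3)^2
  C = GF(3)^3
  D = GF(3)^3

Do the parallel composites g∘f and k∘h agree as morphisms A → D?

1) trace f;g:
  e0=[1,0,0] f-->[0,0] g-->[0,0,0]
  e1=[0,1,0] f-->[2,1] g-->[1,1,2]
  e2=[0,0,1] f-->[1,0] g-->[2,0,0]
  ⟦path⟧₁ = [0 1 2; 0 1 0; 0 2 0]
2) trace h;k:
  e0=[1,0,0] h-->[2,0,2] k-->[0,0,1]
  e1=[0,1,0] h-->[1,0,0] k-->[1,1,1]
  e2=[0,0,1] h-->[0,2,2] k-->[2,0,0]
  ⟦path⟧₂ = [0 1 2; 0 1 0; 1 1 0]
Equal? differ; not commutative

Answer: DOES NOT COMMUTE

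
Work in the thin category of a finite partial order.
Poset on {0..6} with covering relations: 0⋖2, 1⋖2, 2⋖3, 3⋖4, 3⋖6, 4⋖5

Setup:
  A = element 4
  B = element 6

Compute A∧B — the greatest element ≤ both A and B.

{x : x<=A ∧ x<=B} = {0,1,2,3}  (A=4, B=6)
  0 <= 3
  1 <= 3
  2 <= 3
  3 <= 3
glb = 3

Answer: A∧B = 3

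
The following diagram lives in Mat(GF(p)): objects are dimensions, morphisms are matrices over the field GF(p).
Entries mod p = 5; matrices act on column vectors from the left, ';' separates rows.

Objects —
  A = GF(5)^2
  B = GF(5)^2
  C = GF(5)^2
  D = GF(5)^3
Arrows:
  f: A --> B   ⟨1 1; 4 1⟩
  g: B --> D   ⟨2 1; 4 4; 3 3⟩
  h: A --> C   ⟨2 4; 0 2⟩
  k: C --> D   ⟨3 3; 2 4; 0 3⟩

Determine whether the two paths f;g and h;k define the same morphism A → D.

Answer: DOES NOT COMMUTE

Trace:
1) trace f;g:
  e0=(1,0) f-->(1,4) g-->(1,0,0)
  e1=(0,1) f-->(1,1) g-->(3,3,1)
  result₁ = ⟨1 3; 0 3; 0 1⟩
2) trace h;k:
  e0=(1,0) h-->(2,0) k-->(1,4,0)
  e1=(0,1) h-->(4,2) k-->(3,1,1)
  result₂ = ⟨1 3; 4 1; 0 1⟩
Equal? distinct morphisms ✗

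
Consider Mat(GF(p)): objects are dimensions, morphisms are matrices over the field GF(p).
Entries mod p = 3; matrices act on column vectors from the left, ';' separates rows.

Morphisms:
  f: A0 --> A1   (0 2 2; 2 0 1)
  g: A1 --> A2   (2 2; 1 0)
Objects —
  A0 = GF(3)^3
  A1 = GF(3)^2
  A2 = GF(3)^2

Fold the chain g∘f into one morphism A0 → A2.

Answer: (1 1 0; 0 2 2)

Work:
  e0=[1,0,0] f-->[0,2] g-->[1,0]
  e1=[0,1,0] f-->[2,0] g-->[1,2]
  e2=[0,0,1] f-->[2,1] g-->[0,2]
result: (1 1 0; 0 2 2)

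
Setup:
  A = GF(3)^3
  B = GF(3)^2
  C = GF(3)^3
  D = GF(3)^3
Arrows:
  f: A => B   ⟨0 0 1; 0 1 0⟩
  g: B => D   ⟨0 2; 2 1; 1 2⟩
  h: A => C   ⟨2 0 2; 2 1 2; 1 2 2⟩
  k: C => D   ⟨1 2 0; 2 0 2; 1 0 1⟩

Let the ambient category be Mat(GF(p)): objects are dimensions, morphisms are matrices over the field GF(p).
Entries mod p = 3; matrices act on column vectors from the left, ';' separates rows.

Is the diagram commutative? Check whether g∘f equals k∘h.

Path 1 = f;g:
  e0=⟨1,0,0⟩ f=>⟨0,0⟩ g=>⟨0,0,0⟩
  e1=⟨0,1,0⟩ f=>⟨0,1⟩ g=>⟨2,1,2⟩
  e2=⟨0,0,1⟩ f=>⟨1,0⟩ g=>⟨0,2,1⟩
  composite₁ = ⟨0 2 0; 0 1 2; 0 2 1⟩
Path 2 = h;k:
  e0=⟨1,0,0⟩ h=>⟨2,2,1⟩ k=>⟨0,0,0⟩
  e1=⟨0,1,0⟩ h=>⟨0,1,2⟩ k=>⟨2,1,2⟩
  e2=⟨0,0,1⟩ h=>⟨2,2,2⟩ k=>⟨0,2,1⟩
  composite₂ = ⟨0 2 0; 0 1 2; 0 2 1⟩
Equal? YES — commutes

Answer: COMMUTES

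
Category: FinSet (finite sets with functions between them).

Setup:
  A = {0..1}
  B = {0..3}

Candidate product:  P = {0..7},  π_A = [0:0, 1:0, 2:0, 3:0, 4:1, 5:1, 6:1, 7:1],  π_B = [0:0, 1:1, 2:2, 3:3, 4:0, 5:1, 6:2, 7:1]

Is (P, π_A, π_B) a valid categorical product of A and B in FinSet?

Answer: NOT A VALID PRODUCT — duplicate pair at indices 5,7

Trace:
|A|·|B| = 2·4 = 8;  |P| = 8
Check the pairing map k ↦ (π_A(k), π_B(k)):
  0 : (0,0)
  1 : (0,1)
  2 : (0,2)
  3 : (0,3)
  4 : (1,0)
  5 : (1,1)
  6 : (1,2)
  7 : (1,1)  ✗ repeats pair of k=5
distinct pairs in image: 7 / 8 needed
  → (1,1) hit at k=5 and k=7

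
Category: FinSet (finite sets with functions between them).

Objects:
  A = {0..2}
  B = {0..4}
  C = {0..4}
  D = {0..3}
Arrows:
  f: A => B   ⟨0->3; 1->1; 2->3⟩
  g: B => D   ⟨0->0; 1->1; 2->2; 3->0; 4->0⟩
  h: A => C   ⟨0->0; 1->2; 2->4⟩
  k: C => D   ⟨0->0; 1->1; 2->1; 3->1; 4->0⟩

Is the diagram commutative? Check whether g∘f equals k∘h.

1) trace f;g:
  0 f=>3 g=>0
  1 f=>1 g=>1
  2 f=>3 g=>0
  result₁ = ⟨0->0; 1->1; 2->0⟩
2) trace h;k:
  0 h=>0 k=>0
  1 h=>2 k=>1
  2 h=>4 k=>0
  result₂ = ⟨0->0; 1->1; 2->0⟩
Equal? same morphism ✓

Answer: COMMUTES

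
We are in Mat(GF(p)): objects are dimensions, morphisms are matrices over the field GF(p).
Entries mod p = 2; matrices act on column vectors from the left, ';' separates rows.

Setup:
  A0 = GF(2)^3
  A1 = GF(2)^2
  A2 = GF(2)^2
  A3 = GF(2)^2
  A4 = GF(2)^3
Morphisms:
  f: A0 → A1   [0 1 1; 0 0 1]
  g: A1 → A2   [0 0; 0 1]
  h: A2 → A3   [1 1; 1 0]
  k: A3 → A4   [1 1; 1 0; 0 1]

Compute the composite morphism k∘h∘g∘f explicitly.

  e0=⟨1,0,0⟩ f→⟨0,0⟩ g→⟨0,0⟩ h→⟨0,0⟩ k→⟨0,0,0⟩
  e1=⟨0,1,0⟩ f→⟨1,0⟩ g→⟨0,0⟩ h→⟨0,0⟩ k→⟨0,0,0⟩
  e2=⟨0,0,1⟩ f→⟨1,1⟩ g→⟨0,1⟩ h→⟨1,0⟩ k→⟨1,1,0⟩
result: [0 0 1; 0 0 1; 0 0 0]

Answer: [0 0 1; 0 0 1; 0 0 0]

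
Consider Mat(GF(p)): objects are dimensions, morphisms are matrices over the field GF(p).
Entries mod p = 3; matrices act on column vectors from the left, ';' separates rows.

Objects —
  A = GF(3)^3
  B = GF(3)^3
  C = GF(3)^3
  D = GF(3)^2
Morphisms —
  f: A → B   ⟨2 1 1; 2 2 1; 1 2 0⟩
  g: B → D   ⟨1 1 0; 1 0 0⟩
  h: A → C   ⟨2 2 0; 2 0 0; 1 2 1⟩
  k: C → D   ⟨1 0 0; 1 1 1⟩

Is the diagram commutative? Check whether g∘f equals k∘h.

Answer: DOES NOT COMMUTE

Trace:
Path 1 = f;g:
  e0=[1,0,0] f→[2,2,1] g→[1,2]
  e1=[0,1,0] f→[1,2,2] g→[0,1]
  e2=[0,0,1] f→[1,1,0] g→[2,1]
  result₁ = ⟨1 0 2; 2 1 1⟩
Path 2 = h;k:
  e0=[1,0,0] h→[2,2,1] k→[2,2]
  e1=[0,1,0] h→[2,0,2] k→[2,1]
  e2=[0,0,1] h→[0,0,1] k→[0,1]
  result₂ = ⟨2 2 0; 2 1 1⟩
Equal? differ; not commutative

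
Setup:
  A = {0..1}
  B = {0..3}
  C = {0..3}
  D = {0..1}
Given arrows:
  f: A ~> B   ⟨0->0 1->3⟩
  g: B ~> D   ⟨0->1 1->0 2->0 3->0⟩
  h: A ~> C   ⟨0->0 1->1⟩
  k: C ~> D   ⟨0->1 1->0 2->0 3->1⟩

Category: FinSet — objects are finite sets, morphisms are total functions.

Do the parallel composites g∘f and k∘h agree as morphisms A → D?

Answer: COMMUTES

Derivation:
1) trace f;g:
  0 f~>0 g~>1
  1 f~>3 g~>0
  ⟦path⟧₁ = ⟨0->1 1->0⟩
2) trace h;k:
  0 h~>0 k~>1
  1 h~>1 k~>0
  ⟦path⟧₂ = ⟨0->1 1->0⟩
Equal? same morphism ✓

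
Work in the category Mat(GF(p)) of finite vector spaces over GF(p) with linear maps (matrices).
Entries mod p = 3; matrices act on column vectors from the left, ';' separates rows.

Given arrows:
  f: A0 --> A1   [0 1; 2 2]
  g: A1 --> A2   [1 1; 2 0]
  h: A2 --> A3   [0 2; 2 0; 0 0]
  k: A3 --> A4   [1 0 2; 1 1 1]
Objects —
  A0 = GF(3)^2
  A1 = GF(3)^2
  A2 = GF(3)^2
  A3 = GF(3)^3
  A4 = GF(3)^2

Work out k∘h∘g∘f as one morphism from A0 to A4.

Answer: [0 1; 1 1]

Trace:
  e0=(1,0) f-->(0,2) g-->(2,0) h-->(0,1,0) k-->(0,1)
  e1=(0,1) f-->(1,2) g-->(0,2) h-->(1,0,0) k-->(1,1)
composite: [0 1; 1 1]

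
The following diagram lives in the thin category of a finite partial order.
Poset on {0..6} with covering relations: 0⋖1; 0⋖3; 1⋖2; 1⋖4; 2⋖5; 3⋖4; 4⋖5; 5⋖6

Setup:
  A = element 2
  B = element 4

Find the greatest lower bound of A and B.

Answer: A∧B = 1

Derivation:
Lower bounds of A=2 and B=4: {0,1}
  0 ≤ 1
  1 ≤ 1
glb = 1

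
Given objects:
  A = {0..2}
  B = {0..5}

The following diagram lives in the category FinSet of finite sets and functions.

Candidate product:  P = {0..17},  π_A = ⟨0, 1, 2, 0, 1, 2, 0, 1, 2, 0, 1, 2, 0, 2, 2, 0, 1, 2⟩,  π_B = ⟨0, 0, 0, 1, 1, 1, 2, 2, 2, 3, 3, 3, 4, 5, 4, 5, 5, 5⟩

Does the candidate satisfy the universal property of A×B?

|A|·|B| = 3·6 = 18;  |P| = 18
Check the pairing map k ↦ (π_A(k), π_B(k)):
  0 -> (0,0)
  1 -> (1,0)
  2 -> (2,0)
  3 -> (0,1)
  4 -> (1,1)
  5 -> (2,1)
  6 -> (0,2)
  7 -> (1,2)
  8 -> (2,2)
  9 -> (0,3)
  10 -> (1,3)
  11 -> (2,3)
  12 -> (0,4)
  13 -> (2,5)
  14 -> (2,4)
  15 -> (0,5)
  16 -> (1,5)
  17 -> (2,5)  ✗ repeats pair of k=13
distinct pairs in image: 17 / 18 needed
  → (2,5) hit at k=13 and k=17

Answer: NOT A VALID PRODUCT — duplicate pair at indices 17,13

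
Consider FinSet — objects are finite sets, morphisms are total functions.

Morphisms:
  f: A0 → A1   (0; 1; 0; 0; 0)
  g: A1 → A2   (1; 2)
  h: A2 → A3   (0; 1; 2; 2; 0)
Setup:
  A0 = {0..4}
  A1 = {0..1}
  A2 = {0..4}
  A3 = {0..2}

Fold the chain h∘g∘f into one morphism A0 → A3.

  0 f→0 g→1 h→1
  1 f→1 g→2 h→2
  2 f→0 g→1 h→1
  3 f→0 g→1 h→1
  4 f→0 g→1 h→1
composite: (1; 2; 1; 1; 1)

Answer: (1; 2; 1; 1; 1)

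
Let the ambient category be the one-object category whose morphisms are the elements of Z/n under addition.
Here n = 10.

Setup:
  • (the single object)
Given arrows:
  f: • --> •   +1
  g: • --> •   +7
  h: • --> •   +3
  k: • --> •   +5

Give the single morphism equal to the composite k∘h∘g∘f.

  0 +1≡1 +7≡8 +3≡1 +5≡6  (mod 10)
⟦path⟧: +6

Answer: +6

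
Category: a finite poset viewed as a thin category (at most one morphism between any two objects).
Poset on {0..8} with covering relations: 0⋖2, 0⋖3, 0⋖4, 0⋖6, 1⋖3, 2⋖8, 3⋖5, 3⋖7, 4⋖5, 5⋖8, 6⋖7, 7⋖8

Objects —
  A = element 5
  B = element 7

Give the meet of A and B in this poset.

Answer: A∧B = 3

Work:
Lower bounds of A=5 and B=7: {0,1,3}
  0 ≤ 3
  1 ≤ 3
  3 ≤ 3
glb = 3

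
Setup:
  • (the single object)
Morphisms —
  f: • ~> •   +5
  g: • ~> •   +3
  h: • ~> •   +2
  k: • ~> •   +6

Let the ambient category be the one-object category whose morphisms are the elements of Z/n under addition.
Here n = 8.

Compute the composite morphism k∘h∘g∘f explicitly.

  0 +5≡5 +3≡0 +2≡2 +6≡0  (mod 8)
composite: +0

Answer: +0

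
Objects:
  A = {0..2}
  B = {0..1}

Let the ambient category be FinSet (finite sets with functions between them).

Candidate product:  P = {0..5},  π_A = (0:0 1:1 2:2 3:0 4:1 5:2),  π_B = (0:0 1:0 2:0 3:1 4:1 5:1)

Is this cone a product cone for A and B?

Answer: VALID PRODUCT

Work:
|A|·|B| = 3·2 = 6;  |P| = 6
Check the pairing map k ↦ (π_A(k), π_B(k)):
  0 : (0,0)
  1 : (1,0)
  2 : (2,0)
  3 : (0,1)
  4 : (1,1)
  5 : (2,1)
distinct pairs in image: 6 / 6 needed
  → bijection onto A×B; projections well-typed.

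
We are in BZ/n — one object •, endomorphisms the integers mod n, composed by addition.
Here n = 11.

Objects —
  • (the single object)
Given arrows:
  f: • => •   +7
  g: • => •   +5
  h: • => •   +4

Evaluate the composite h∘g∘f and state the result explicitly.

  0 +7≡7 +5≡1 +4≡5  (mod 11)
⟦path⟧: +5

Answer: +5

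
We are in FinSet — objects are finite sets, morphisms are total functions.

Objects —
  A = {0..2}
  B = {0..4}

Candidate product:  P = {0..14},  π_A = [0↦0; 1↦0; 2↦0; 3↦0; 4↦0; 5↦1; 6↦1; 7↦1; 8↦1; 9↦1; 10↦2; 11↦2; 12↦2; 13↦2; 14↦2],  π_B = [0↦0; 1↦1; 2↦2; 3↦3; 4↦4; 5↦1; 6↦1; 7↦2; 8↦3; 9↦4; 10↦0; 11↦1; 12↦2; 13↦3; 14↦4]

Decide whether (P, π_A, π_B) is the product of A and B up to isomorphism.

|A|·|B| = 3·5 = 15;  |P| = 15
Check the pairing map k ↦ (π_A(k), π_B(k)):
  0 ↦ (0,0)
  1 ↦ (0,1)
  2 ↦ (0,2)
  3 ↦ (0,3)
  4 ↦ (0,4)
  5 ↦ (1,1)
  6 ↦ (1,1)  ✗ repeats pair of k=5
  7 ↦ (1,2)
  8 ↦ (1,3)
  9 ↦ (1,4)
  10 ↦ (2,0)
  11 ↦ (2,1)
  12 ↦ (2,2)
  13 ↦ (2,3)
  14 ↦ (2,4)
distinct pairs in image: 14 / 15 needed
  → (1,1) hit at k=5 and k=6

Answer: NOT A VALID PRODUCT — duplicate pair at indices 6,5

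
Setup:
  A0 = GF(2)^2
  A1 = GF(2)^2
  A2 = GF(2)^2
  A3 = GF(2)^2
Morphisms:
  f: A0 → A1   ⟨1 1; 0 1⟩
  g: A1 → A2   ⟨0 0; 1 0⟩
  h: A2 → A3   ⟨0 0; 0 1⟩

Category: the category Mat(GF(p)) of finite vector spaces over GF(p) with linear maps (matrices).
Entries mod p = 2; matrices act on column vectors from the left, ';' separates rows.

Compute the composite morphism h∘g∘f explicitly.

Answer: ⟨0 0; 1 1⟩

Work:
  e0=(1,0) f→(1,0) g→(0,1) h→(0,1)
  e1=(0,1) f→(1,1) g→(0,1) h→(0,1)
result: ⟨0 0; 1 1⟩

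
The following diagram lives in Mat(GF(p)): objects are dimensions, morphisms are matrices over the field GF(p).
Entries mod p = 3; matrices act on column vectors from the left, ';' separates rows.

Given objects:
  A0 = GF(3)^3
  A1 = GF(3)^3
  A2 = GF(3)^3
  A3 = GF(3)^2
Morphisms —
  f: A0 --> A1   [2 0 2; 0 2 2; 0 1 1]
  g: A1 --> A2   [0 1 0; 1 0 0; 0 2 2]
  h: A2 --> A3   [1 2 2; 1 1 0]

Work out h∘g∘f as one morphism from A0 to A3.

  e0=⟨1,0,0⟩ f-->⟨2,0,0⟩ g-->⟨0,2,0⟩ h-->⟨1,2⟩
  e1=⟨0,1,0⟩ f-->⟨0,2,1⟩ g-->⟨2,0,0⟩ h-->⟨2,2⟩
  e2=⟨0,0,1⟩ f-->⟨2,2,1⟩ g-->⟨2,2,0⟩ h-->⟨0,1⟩
composite: [1 2 0; 2 2 1]

Answer: [1 2 0; 2 2 1]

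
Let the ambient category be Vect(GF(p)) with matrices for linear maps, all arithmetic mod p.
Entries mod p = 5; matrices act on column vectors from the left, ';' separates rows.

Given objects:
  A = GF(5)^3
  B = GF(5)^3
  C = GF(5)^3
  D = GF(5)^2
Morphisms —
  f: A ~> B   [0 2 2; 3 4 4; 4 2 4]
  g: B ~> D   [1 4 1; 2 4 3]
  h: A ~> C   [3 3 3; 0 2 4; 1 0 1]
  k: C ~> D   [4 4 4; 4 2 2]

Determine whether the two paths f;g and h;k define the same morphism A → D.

1) trace f;g:
  e0=⟨1,0,0⟩ f~>⟨0,3,4⟩ g~>⟨1,4⟩
  e1=⟨0,1,0⟩ f~>⟨2,4,2⟩ g~>⟨0,1⟩
  e2=⟨0,0,1⟩ f~>⟨2,4,4⟩ g~>⟨2,2⟩
  composite₁ = [1 0 2; 4 1 2]
2) trace h;k:
  e0=⟨1,0,0⟩ h~>⟨3,0,1⟩ k~>⟨1,4⟩
  e1=⟨0,1,0⟩ h~>⟨3,2,0⟩ k~>⟨0,1⟩
  e2=⟨0,0,1⟩ h~>⟨3,4,1⟩ k~>⟨2,2⟩
  composite₂ = [1 0 2; 4 1 2]
Equal? same morphism ✓

Answer: COMMUTES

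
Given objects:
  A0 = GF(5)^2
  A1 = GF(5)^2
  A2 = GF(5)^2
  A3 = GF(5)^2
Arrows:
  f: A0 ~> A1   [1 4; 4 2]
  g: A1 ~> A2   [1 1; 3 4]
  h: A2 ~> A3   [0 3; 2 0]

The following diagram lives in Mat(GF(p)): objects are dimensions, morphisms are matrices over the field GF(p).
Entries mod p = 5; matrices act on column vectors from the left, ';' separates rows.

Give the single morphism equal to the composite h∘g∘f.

Answer: [2 0; 0 2]

Work:
  e0=(1,0) f~>(1,4) g~>(0,4) h~>(2,0)
  e1=(0,1) f~>(4,2) g~>(1,0) h~>(0,2)
⟦path⟧: [2 0; 0 2]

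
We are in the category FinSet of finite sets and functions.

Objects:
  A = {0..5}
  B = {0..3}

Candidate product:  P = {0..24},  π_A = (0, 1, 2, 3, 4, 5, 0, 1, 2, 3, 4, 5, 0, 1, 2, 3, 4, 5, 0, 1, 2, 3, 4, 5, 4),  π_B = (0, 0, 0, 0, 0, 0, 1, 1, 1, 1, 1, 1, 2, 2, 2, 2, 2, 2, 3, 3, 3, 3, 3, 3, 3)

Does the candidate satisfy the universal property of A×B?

|A|·|B| = 6·4 = 24;  |P| = 25
  → cardinalities differ; no bijection possible.

Answer: NOT A VALID PRODUCT — |P|=25 ≠ |A|·|B|=24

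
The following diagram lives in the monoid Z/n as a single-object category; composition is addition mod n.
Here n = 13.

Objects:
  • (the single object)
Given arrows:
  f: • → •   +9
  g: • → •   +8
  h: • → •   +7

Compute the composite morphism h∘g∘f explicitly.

Answer: +11

Trace:
  0 +9≡9 +8≡4 +7≡11  (mod 13)
composite: +11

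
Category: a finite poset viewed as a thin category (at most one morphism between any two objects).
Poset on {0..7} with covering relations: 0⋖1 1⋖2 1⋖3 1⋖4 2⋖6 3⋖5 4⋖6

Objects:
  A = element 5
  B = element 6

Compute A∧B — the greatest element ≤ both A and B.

Lower bounds of A=5 and B=6: {0,1}
  0 <= 1
  1 <= 1
glb = 1

Answer: A∧B = 1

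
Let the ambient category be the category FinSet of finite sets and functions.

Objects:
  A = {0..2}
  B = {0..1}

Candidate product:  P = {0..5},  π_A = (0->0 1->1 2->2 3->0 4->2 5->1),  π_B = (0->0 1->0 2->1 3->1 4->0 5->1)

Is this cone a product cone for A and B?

Answer: VALID PRODUCT

Derivation:
|A|·|B| = 3·2 = 6;  |P| = 6
Check the pairing map k ↦ (π_A(k), π_B(k)):
  0 -> (0,0)
  1 -> (1,0)
  2 -> (2,1)
  3 -> (0,1)
  4 -> (2,0)
  5 -> (1,1)
distinct pairs in image: 6 / 6 needed
  → bijection onto A×B; projections well-typed.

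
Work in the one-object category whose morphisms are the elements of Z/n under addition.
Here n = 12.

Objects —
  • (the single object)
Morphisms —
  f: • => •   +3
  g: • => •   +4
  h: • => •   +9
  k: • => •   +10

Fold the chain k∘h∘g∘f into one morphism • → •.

  0 +3≡3 +4≡7 +9≡4 +10≡2  (mod 12)
result: +2

Answer: +2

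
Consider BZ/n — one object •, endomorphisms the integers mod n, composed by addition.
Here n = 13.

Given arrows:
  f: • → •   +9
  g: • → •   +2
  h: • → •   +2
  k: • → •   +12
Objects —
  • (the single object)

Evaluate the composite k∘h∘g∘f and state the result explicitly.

Answer: +12

Work:
  0 +9≡9 +2≡11 +2≡0 +12≡12  (mod 13)
⟦path⟧: +12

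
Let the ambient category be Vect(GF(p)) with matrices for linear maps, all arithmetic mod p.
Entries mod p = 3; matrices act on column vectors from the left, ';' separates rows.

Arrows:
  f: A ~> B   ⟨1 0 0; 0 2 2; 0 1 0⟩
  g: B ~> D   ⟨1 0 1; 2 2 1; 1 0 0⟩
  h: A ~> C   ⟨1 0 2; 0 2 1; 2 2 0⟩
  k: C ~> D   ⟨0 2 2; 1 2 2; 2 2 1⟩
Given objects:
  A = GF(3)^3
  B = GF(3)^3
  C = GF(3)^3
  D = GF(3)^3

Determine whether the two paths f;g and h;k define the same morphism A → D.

Path 1 = f;g:
  e0=(1,0,0) f~>(1,0,0) g~>(1,2,1)
  e1=(0,1,0) f~>(0,2,1) g~>(1,2,0)
  e2=(0,0,1) f~>(0,2,0) g~>(0,1,0)
  ⟦path⟧₁ = ⟨1 1 0; 2 2 1; 1 0 0⟩
Path 2 = h;k:
  e0=(1,0,0) h~>(1,0,2) k~>(1,2,1)
  e1=(0,1,0) h~>(0,2,2) k~>(2,2,0)
  e2=(0,0,1) h~>(2,1,0) k~>(2,1,0)
  ⟦path⟧₂ = ⟨1 2 2; 2 2 1; 1 0 0⟩
Equal? distinct morphisms ✗

Answer: DOES NOT COMMUTE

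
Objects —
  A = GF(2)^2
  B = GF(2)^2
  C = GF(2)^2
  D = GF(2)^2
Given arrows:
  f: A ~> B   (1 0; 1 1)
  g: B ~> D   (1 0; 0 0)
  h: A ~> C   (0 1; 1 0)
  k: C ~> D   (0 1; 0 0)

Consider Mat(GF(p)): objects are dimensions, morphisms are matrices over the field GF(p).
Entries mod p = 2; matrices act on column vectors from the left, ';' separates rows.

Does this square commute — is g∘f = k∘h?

Along f;g (path 1):
  e0=(1,0) f~>(1,1) g~>(1,0)
  e1=(0,1) f~>(0,1) g~>(0,0)
  composite₁ = (1 0; 0 0)
Along h;k (path 2):
  e0=(1,0) h~>(0,1) k~>(1,0)
  e1=(0,1) h~>(1,0) k~>(0,0)
  composite₂ = (1 0; 0 0)
Equal? YES — commutes

Answer: COMMUTES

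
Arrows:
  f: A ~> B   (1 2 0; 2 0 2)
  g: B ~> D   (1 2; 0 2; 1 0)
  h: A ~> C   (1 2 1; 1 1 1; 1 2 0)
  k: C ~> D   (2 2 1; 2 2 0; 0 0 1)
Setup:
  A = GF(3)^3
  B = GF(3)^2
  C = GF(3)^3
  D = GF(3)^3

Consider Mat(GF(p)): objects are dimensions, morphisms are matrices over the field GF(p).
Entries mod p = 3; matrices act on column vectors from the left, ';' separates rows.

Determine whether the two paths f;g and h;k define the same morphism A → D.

Along f;g (path 1):
  e0=(1,0,0) f~>(1,2) g~>(2,1,1)
  e1=(0,1,0) f~>(2,0) g~>(2,0,2)
  e2=(0,0,1) f~>(0,2) g~>(1,1,0)
  ⟦path⟧₁ = (2 2 1; 1 0 1; 1 2 0)
Along h;k (path 2):
  e0=(1,0,0) h~>(1,1,1) k~>(2,1,1)
  e1=(0,1,0) h~>(2,1,2) k~>(2,0,2)
  e2=(0,0,1) h~>(1,1,0) k~>(1,1,0)
  ⟦path⟧₂ = (2 2 1; 1 0 1; 1 2 0)
Equal? equal; square commutes

Answer: COMMUTES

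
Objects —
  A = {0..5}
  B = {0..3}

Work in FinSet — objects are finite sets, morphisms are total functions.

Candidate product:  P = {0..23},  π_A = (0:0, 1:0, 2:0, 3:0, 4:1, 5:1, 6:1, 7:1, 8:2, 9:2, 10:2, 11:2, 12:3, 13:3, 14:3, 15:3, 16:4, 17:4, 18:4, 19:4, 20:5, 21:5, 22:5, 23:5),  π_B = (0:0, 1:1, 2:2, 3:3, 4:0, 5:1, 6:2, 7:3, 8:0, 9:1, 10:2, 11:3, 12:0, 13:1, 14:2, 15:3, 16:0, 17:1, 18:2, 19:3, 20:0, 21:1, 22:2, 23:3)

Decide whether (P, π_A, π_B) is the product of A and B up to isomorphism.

Answer: VALID PRODUCT

Work:
|A|·|B| = 6·4 = 24;  |P| = 24
Check the pairing map k ↦ (π_A(k), π_B(k)):
  0 : (0,0)
  1 : (0,1)
  2 : (0,2)
  3 : (0,3)
  4 : (1,0)
  5 : (1,1)
  6 : (1,2)
  7 : (1,3)
  8 : (2,0)
  9 : (2,1)
  10 : (2,2)
  11 : (2,3)
  12 : (3,0)
  13 : (3,1)
  14 : (3,2)
  15 : (3,3)
  16 : (4,0)
  17 : (4,1)
  18 : (4,2)
  19 : (4,3)
  20 : (5,0)
  21 : (5,1)
  22 : (5,2)
  23 : (5,3)
distinct pairs in image: 24 / 24 needed
  → bijection onto A×B; projections well-typed.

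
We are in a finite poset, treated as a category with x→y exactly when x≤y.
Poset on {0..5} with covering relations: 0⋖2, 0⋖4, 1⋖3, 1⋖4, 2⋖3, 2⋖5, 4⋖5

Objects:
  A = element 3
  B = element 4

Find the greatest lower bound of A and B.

Lower bounds of A=3 and B=4: {0,1}
  maximal lower bounds 0 and 1 are incomparable: neither 0≤1 nor 1≤0
→ no greatest lower bound exists

Answer: NO MEET EXISTS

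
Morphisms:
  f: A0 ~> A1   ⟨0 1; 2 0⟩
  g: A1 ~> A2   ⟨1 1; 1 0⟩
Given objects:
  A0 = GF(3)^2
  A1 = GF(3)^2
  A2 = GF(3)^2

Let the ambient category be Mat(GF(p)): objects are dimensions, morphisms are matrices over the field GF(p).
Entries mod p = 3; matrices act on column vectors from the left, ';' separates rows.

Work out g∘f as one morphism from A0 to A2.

  e0=⟨1,0⟩ f~>⟨0,2⟩ g~>⟨2,0⟩
  e1=⟨0,1⟩ f~>⟨1,0⟩ g~>⟨1,1⟩
composite: ⟨2 1; 0 1⟩

Answer: ⟨2 1; 0 1⟩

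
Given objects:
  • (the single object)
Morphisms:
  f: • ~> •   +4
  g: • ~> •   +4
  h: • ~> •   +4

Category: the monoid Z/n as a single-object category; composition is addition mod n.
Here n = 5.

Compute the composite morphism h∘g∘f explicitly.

  0 +4≡4 +4≡3 +4≡2  (mod 5)
composite: +2

Answer: +2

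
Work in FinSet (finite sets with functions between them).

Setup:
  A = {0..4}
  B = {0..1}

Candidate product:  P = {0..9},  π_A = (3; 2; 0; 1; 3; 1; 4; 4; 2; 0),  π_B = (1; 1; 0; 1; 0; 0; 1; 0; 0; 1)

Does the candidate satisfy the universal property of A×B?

|A|·|B| = 5·2 = 10;  |P| = 10
Check the pairing map k ↦ (π_A(k), π_B(k)):
  0 -> (3,1)
  1 -> (2,1)
  2 -> (0,0)
  3 -> (1,1)
  4 -> (3,0)
  5 -> (1,0)
  6 -> (4,1)
  7 -> (4,0)
  8 -> (2,0)
  9 -> (0,1)
distinct pairs in image: 10 / 10 needed
  → bijection onto A×B; projections well-typed.

Answer: VALID PRODUCT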